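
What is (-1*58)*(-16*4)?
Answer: 3712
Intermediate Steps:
(-1*58)*(-16*4) = -58*(-64) = 3712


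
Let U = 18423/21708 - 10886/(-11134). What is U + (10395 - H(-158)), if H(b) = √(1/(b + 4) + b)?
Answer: 139604467745/13427604 - I*√3747282/154 ≈ 10397.0 - 12.57*I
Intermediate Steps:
H(b) = √(b + 1/(4 + b)) (H(b) = √(1/(4 + b) + b) = √(b + 1/(4 + b)))
U = 24524165/13427604 (U = 18423*(1/21708) - 10886*(-1/11134) = 2047/2412 + 5443/5567 = 24524165/13427604 ≈ 1.8264)
U + (10395 - H(-158)) = 24524165/13427604 + (10395 - √((1 - 158*(4 - 158))/(4 - 158))) = 24524165/13427604 + (10395 - √((1 - 158*(-154))/(-154))) = 24524165/13427604 + (10395 - √(-(1 + 24332)/154)) = 24524165/13427604 + (10395 - √(-1/154*24333)) = 24524165/13427604 + (10395 - √(-24333/154)) = 24524165/13427604 + (10395 - I*√3747282/154) = 139604467745/13427604 - I*√3747282/154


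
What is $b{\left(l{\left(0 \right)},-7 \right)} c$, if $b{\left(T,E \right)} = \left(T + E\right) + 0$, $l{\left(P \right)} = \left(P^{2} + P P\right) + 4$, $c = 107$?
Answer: $-321$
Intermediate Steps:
$l{\left(P \right)} = 4 + 2 P^{2}$ ($l{\left(P \right)} = \left(P^{2} + P^{2}\right) + 4 = 2 P^{2} + 4 = 4 + 2 P^{2}$)
$b{\left(T,E \right)} = E + T$ ($b{\left(T,E \right)} = \left(E + T\right) + 0 = E + T$)
$b{\left(l{\left(0 \right)},-7 \right)} c = \left(-7 + \left(4 + 2 \cdot 0^{2}\right)\right) 107 = \left(-7 + \left(4 + 2 \cdot 0\right)\right) 107 = \left(-7 + \left(4 + 0\right)\right) 107 = \left(-7 + 4\right) 107 = \left(-3\right) 107 = -321$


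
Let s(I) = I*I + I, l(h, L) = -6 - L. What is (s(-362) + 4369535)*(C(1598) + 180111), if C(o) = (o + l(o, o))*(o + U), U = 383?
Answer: 757049004825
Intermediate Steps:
C(o) = -2298 - 6*o (C(o) = (o + (-6 - o))*(o + 383) = -6*(383 + o) = -2298 - 6*o)
s(I) = I + I² (s(I) = I² + I = I + I²)
(s(-362) + 4369535)*(C(1598) + 180111) = (-362*(1 - 362) + 4369535)*((-2298 - 6*1598) + 180111) = (-362*(-361) + 4369535)*((-2298 - 9588) + 180111) = (130682 + 4369535)*(-11886 + 180111) = 4500217*168225 = 757049004825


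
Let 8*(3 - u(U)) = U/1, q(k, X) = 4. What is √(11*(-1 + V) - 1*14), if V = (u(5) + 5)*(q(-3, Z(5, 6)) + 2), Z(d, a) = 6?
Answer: √1847/2 ≈ 21.488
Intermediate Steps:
u(U) = 3 - U/8 (u(U) = 3 - U/(8*1) = 3 - U/8)
V = 177/4 (V = ((3 - ⅛*5) + 5)*(4 + 2) = ((3 - 5/8) + 5)*6 = (19/8 + 5)*6 = (59/8)*6 = 177/4 ≈ 44.250)
√(11*(-1 + V) - 1*14) = √(11*(-1 + 177/4) - 1*14) = √(11*(173/4) - 14) = √(1903/4 - 14) = √(1847/4) = √1847/2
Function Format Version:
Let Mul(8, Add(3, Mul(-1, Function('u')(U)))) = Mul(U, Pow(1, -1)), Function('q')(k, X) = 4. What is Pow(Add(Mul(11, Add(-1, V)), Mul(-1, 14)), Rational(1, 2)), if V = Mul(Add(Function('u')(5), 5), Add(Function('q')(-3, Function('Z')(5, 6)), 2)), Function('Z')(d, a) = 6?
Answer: Mul(Rational(1, 2), Pow(1847, Rational(1, 2))) ≈ 21.488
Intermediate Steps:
Function('u')(U) = Add(3, Mul(Rational(-1, 8), U)) (Function('u')(U) = Add(3, Mul(Rational(-1, 8), Mul(U, Pow(1, -1)))) = Add(3, Mul(Rational(-1, 8), Mul(U, 1))) = Add(3, Mul(Rational(-1, 8), U)))
V = Rational(177, 4) (V = Mul(Add(Add(3, Mul(Rational(-1, 8), 5)), 5), Add(4, 2)) = Mul(Add(Add(3, Rational(-5, 8)), 5), 6) = Mul(Add(Rational(19, 8), 5), 6) = Mul(Rational(59, 8), 6) = Rational(177, 4) ≈ 44.250)
Pow(Add(Mul(11, Add(-1, V)), Mul(-1, 14)), Rational(1, 2)) = Pow(Add(Mul(11, Add(-1, Rational(177, 4))), Mul(-1, 14)), Rational(1, 2)) = Pow(Add(Mul(11, Rational(173, 4)), -14), Rational(1, 2)) = Pow(Add(Rational(1903, 4), -14), Rational(1, 2)) = Pow(Rational(1847, 4), Rational(1, 2)) = Mul(Rational(1, 2), Pow(1847, Rational(1, 2)))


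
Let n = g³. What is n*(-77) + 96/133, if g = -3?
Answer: 276603/133 ≈ 2079.7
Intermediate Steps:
n = -27 (n = (-3)³ = -27)
n*(-77) + 96/133 = -27*(-77) + 96/133 = 2079 + 96*(1/133) = 2079 + 96/133 = 276603/133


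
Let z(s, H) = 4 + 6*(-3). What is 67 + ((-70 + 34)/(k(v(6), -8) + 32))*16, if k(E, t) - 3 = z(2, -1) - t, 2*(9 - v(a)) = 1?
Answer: 1367/29 ≈ 47.138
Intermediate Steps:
v(a) = 17/2 (v(a) = 9 - ½*1 = 9 - ½ = 17/2)
z(s, H) = -14 (z(s, H) = 4 - 18 = -14)
k(E, t) = -11 - t (k(E, t) = 3 + (-14 - t) = -11 - t)
67 + ((-70 + 34)/(k(v(6), -8) + 32))*16 = 67 + ((-70 + 34)/((-11 - 1*(-8)) + 32))*16 = 67 - 36/((-11 + 8) + 32)*16 = 67 - 36/(-3 + 32)*16 = 67 - 36/29*16 = 67 - 576/29 = 1367/29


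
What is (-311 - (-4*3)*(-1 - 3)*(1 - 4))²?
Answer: 27889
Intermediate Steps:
(-311 - (-4*3)*(-1 - 3)*(1 - 4))² = (-311 - (-12)*(-4*(-3)))² = (-311 - (-12)*12)² = (-311 - 1*(-144))² = (-311 + 144)² = (-167)² = 27889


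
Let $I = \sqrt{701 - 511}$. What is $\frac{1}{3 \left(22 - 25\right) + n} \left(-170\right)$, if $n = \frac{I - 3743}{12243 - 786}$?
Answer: $\frac{608544920}{33386563} + \frac{5695 \sqrt{190}}{33386563} \approx 18.23$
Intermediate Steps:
$I = \sqrt{190} \approx 13.784$
$n = - \frac{197}{603} + \frac{\sqrt{190}}{11457}$ ($n = \frac{\sqrt{190} - 3743}{12243 - 786} = \frac{-3743 + \sqrt{190}}{11457} = \left(-3743 + \sqrt{190}\right) \frac{1}{11457} = - \frac{197}{603} + \frac{\sqrt{190}}{11457} \approx -0.3255$)
$\frac{1}{3 \left(22 - 25\right) + n} \left(-170\right) = \frac{1}{3 \left(22 - 25\right) - \left(\frac{197}{603} - \frac{\sqrt{190}}{11457}\right)} \left(-170\right) = \frac{1}{3 \left(-3\right) - \left(\frac{197}{603} - \frac{\sqrt{190}}{11457}\right)} \left(-170\right) = \frac{1}{-9 - \left(\frac{197}{603} - \frac{\sqrt{190}}{11457}\right)} \left(-170\right) = \frac{1}{- \frac{5624}{603} + \frac{\sqrt{190}}{11457}} \left(-170\right) = - \frac{170}{- \frac{5624}{603} + \frac{\sqrt{190}}{11457}}$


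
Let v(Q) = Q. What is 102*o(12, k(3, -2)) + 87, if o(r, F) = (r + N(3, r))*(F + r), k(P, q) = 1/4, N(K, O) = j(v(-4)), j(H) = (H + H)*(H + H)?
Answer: 95049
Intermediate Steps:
j(H) = 4*H² (j(H) = (2*H)*(2*H) = 4*H²)
N(K, O) = 64 (N(K, O) = 4*(-4)² = 4*16 = 64)
k(P, q) = ¼
o(r, F) = (64 + r)*(F + r) (o(r, F) = (r + 64)*(F + r) = (64 + r)*(F + r))
102*o(12, k(3, -2)) + 87 = 102*(12² + 64*(¼) + 64*12 + (¼)*12) + 87 = 102*(144 + 16 + 768 + 3) + 87 = 102*931 + 87 = 94962 + 87 = 95049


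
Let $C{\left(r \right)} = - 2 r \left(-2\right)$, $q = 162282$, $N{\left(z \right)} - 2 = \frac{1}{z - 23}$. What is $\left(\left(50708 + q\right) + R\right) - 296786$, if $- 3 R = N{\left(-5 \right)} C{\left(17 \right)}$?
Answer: $- \frac{1760651}{21} \approx -83841.0$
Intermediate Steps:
$N{\left(z \right)} = 2 + \frac{1}{-23 + z}$ ($N{\left(z \right)} = 2 + \frac{1}{z - 23} = 2 + \frac{1}{-23 + z}$)
$C{\left(r \right)} = 4 r$
$R = - \frac{935}{21}$ ($R = - \frac{\frac{-45 + 2 \left(-5\right)}{-23 - 5} \cdot 4 \cdot 17}{3} = - \frac{\frac{-45 - 10}{-28} \cdot 68}{3} = - \frac{\left(- \frac{1}{28}\right) \left(-55\right) 68}{3} = - \frac{\frac{55}{28} \cdot 68}{3} = \left(- \frac{1}{3}\right) \frac{935}{7} = - \frac{935}{21} \approx -44.524$)
$\left(\left(50708 + q\right) + R\right) - 296786 = \left(\left(50708 + 162282\right) - \frac{935}{21}\right) - 296786 = \left(212990 - \frac{935}{21}\right) - 296786 = \frac{4471855}{21} - 296786 = - \frac{1760651}{21}$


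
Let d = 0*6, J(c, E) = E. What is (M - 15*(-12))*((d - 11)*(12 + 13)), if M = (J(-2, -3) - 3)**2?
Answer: -59400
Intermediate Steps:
d = 0
M = 36 (M = (-3 - 3)**2 = (-6)**2 = 36)
(M - 15*(-12))*((d - 11)*(12 + 13)) = (36 - 15*(-12))*((0 - 11)*(12 + 13)) = (36 + 180)*(-11*25) = 216*(-275) = -59400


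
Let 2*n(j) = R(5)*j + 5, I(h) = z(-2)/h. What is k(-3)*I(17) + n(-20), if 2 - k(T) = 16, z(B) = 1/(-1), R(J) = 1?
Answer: -227/34 ≈ -6.6765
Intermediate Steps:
z(B) = -1
I(h) = -1/h
n(j) = 5/2 + j/2 (n(j) = (1*j + 5)/2 = (j + 5)/2 = (5 + j)/2 = 5/2 + j/2)
k(T) = -14 (k(T) = 2 - 1*16 = 2 - 16 = -14)
k(-3)*I(17) + n(-20) = -(-14)/17 + (5/2 + (½)*(-20)) = -(-14)/17 + (5/2 - 10) = -14*(-1/17) - 15/2 = 14/17 - 15/2 = -227/34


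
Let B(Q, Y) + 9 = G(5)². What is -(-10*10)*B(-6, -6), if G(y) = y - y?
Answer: -900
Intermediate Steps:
G(y) = 0
B(Q, Y) = -9 (B(Q, Y) = -9 + 0² = -9 + 0 = -9)
-(-10*10)*B(-6, -6) = -(-10*10)*(-9) = -(-100)*(-9) = -1*900 = -900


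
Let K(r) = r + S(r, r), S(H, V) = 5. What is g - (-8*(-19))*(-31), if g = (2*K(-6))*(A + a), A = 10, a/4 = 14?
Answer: 4580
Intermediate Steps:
a = 56 (a = 4*14 = 56)
K(r) = 5 + r (K(r) = r + 5 = 5 + r)
g = -132 (g = (2*(5 - 6))*(10 + 56) = (2*(-1))*66 = -2*66 = -132)
g - (-8*(-19))*(-31) = -132 - (-8*(-19))*(-31) = -132 - 152*(-31) = -132 - 1*(-4712) = -132 + 4712 = 4580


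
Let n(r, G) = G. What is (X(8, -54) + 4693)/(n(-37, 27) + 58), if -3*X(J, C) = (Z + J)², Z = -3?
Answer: 14054/255 ≈ 55.114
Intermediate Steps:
X(J, C) = -(-3 + J)²/3
(X(8, -54) + 4693)/(n(-37, 27) + 58) = (-(-3 + 8)²/3 + 4693)/(27 + 58) = (-⅓*5² + 4693)/85 = (-⅓*25 + 4693)*(1/85) = (-25/3 + 4693)*(1/85) = (14054/3)*(1/85) = 14054/255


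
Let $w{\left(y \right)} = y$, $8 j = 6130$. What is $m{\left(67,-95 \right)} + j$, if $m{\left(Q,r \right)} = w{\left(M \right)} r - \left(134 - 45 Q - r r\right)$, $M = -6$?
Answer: $\frac{52969}{4} \approx 13242.0$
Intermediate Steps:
$j = \frac{3065}{4}$ ($j = \frac{1}{8} \cdot 6130 = \frac{3065}{4} \approx 766.25$)
$m{\left(Q,r \right)} = -134 + r^{2} - 6 r + 45 Q$ ($m{\left(Q,r \right)} = - 6 r - \left(134 - 45 Q - r r\right) = - 6 r - \left(134 - r^{2} - 45 Q\right) = - 6 r + \left(-134 + r^{2} + 45 Q\right) = -134 + r^{2} - 6 r + 45 Q$)
$m{\left(67,-95 \right)} + j = \left(-134 + \left(-95\right)^{2} - -570 + 45 \cdot 67\right) + \frac{3065}{4} = \left(-134 + 9025 + 570 + 3015\right) + \frac{3065}{4} = 12476 + \frac{3065}{4} = \frac{52969}{4}$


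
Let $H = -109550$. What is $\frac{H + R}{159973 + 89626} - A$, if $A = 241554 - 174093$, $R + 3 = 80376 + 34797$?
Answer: $- \frac{16838192519}{249599} \approx -67461.0$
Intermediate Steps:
$R = 115170$ ($R = -3 + \left(80376 + 34797\right) = -3 + 115173 = 115170$)
$A = 67461$
$\frac{H + R}{159973 + 89626} - A = \frac{-109550 + 115170}{159973 + 89626} - 67461 = \frac{5620}{249599} - 67461 = - \frac{16838192519}{249599}$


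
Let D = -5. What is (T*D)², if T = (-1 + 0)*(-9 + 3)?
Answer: 900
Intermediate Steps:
T = 6 (T = -1*(-6) = 6)
(T*D)² = (6*(-5))² = (-30)² = 900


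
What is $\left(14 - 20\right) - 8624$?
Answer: $-8630$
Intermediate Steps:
$\left(14 - 20\right) - 8624 = -6 - 8624 = -8630$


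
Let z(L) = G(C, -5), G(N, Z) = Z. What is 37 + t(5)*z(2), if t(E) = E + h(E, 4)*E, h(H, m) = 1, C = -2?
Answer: -13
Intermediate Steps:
z(L) = -5
t(E) = 2*E (t(E) = E + 1*E = E + E = 2*E)
37 + t(5)*z(2) = 37 + (2*5)*(-5) = 37 + 10*(-5) = 37 - 50 = -13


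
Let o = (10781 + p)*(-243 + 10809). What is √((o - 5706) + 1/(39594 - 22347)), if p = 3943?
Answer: √46275126313931949/17247 ≈ 12473.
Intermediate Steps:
o = 155573784 (o = (10781 + 3943)*(-243 + 10809) = 14724*10566 = 155573784)
√((o - 5706) + 1/(39594 - 22347)) = √((155573784 - 5706) + 1/(39594 - 22347)) = √(155568078 + 1/17247) = √(2683082641267/17247) = √46275126313931949/17247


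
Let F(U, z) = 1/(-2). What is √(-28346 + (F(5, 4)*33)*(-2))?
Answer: I*√28313 ≈ 168.26*I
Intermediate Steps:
F(U, z) = -½
√(-28346 + (F(5, 4)*33)*(-2)) = √(-28346 - ½*33*(-2)) = √(-28346 - 33/2*(-2)) = √(-28346 + 33) = √(-28313) = I*√28313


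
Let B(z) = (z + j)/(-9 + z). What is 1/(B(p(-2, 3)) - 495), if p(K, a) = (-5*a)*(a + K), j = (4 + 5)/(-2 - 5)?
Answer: -28/13841 ≈ -0.0020230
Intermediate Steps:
j = -9/7 (j = 9/(-7) = 9*(-⅐) = -9/7 ≈ -1.2857)
p(K, a) = -5*a*(K + a) (p(K, a) = (-5*a)*(K + a) = -5*a*(K + a))
B(z) = (-9/7 + z)/(-9 + z) (B(z) = (z - 9/7)/(-9 + z) = (-9/7 + z)/(-9 + z))
1/(B(p(-2, 3)) - 495) = 1/((-9/7 - 5*3*(-2 + 3))/(-9 - 5*3*(-2 + 3)) - 495) = 1/((-9/7 - 5*3*1)/(-9 - 5*3*1) - 495) = 1/((-9/7 - 15)/(-9 - 15) - 495) = 1/(-114/7/(-24) - 495) = 1/(-1/24*(-114/7) - 495) = 1/(19/28 - 495) = 1/(-13841/28) = -28/13841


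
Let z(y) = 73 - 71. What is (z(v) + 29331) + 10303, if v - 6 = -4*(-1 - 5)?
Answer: 39636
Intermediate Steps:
v = 30 (v = 6 - 4*(-1 - 5) = 6 - 4*(-6) = 6 + 24 = 30)
z(y) = 2
(z(v) + 29331) + 10303 = (2 + 29331) + 10303 = 29333 + 10303 = 39636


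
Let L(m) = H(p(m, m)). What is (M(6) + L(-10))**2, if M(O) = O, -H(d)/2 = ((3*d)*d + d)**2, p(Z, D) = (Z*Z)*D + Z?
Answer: 350382639389071311779941636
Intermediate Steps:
p(Z, D) = Z + D*Z**2 (p(Z, D) = Z**2*D + Z = D*Z**2 + Z = Z + D*Z**2)
H(d) = -2*(d + 3*d**2)**2 (H(d) = -2*((3*d)*d + d)**2 = -2*(3*d**2 + d)**2 = -2*(d + 3*d**2)**2)
L(m) = -2*m**2*(1 + m**2)**2*(1 + 3*m*(1 + m**2))**2 (L(m) = -2*(m*(1 + m*m))**2*(1 + 3*(m*(1 + m*m)))**2 = -2*(m*(1 + m**2))**2*(1 + 3*(m*(1 + m**2)))**2 = -2*m**2*(1 + m**2)**2*(1 + 3*m*(1 + m**2))**2)
(M(6) + L(-10))**2 = (6 - 2*(-10)**2*(1 + (-10)**2)**2*(1 + 3*(-10)*(1 + (-10)**2))**2)**2 = (6 - 2*100*(1 + 100)**2*(1 + 3*(-10)*(1 + 100))**2)**2 = (6 - 2*100*101**2*(1 + 3*(-10)*101)**2)**2 = (6 - 2*100*10201*(1 - 3030)**2)**2 = (6 - 2*100*10201*(-3029)**2)**2 = (6 - 2*100*10201*9174841)**2 = (6 - 18718510608200)**2 = (-18718510608194)**2 = 350382639389071311779941636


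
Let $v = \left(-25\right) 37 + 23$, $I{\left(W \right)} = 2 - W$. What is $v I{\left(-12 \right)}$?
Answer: $-12628$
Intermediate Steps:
$v = -902$ ($v = -925 + 23 = -902$)
$v I{\left(-12 \right)} = - 902 \left(2 - -12\right) = - 902 \left(2 + 12\right) = \left(-902\right) 14 = -12628$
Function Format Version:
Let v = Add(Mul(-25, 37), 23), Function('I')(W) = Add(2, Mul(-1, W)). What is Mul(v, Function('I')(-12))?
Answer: -12628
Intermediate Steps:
v = -902 (v = Add(-925, 23) = -902)
Mul(v, Function('I')(-12)) = Mul(-902, Add(2, Mul(-1, -12))) = Mul(-902, Add(2, 12)) = Mul(-902, 14) = -12628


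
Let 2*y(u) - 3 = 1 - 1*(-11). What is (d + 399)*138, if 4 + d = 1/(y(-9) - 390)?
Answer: 13899958/255 ≈ 54510.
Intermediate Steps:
y(u) = 15/2 (y(u) = 3/2 + (1 - 1*(-11))/2 = 3/2 + (1 + 11)/2 = 3/2 + (½)*12 = 3/2 + 6 = 15/2)
d = -3062/765 (d = -4 + 1/(15/2 - 390) = -4 + 1/(-765/2) = -4 - 2/765 = -3062/765 ≈ -4.0026)
(d + 399)*138 = (-3062/765 + 399)*138 = (302173/765)*138 = 13899958/255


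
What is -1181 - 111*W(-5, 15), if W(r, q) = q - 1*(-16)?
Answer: -4622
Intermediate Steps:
W(r, q) = 16 + q (W(r, q) = q + 16 = 16 + q)
-1181 - 111*W(-5, 15) = -1181 - 111*(16 + 15) = -1181 - 111*31 = -1181 - 3441 = -4622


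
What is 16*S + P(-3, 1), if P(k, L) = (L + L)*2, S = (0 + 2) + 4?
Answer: 100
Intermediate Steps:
S = 6 (S = 2 + 4 = 6)
P(k, L) = 4*L (P(k, L) = (2*L)*2 = 4*L)
16*S + P(-3, 1) = 16*6 + 4*1 = 96 + 4 = 100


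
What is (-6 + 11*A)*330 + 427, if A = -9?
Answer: -34223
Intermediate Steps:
(-6 + 11*A)*330 + 427 = (-6 + 11*(-9))*330 + 427 = (-6 - 99)*330 + 427 = -105*330 + 427 = -34650 + 427 = -34223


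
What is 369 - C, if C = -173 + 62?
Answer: 480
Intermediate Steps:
C = -111
369 - C = 369 - 1*(-111) = 369 + 111 = 480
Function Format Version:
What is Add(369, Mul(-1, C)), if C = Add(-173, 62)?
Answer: 480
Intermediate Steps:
C = -111
Add(369, Mul(-1, C)) = Add(369, Mul(-1, -111)) = Add(369, 111) = 480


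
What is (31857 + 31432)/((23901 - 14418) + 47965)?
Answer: 63289/57448 ≈ 1.1017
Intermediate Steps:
(31857 + 31432)/((23901 - 14418) + 47965) = 63289/(9483 + 47965) = 63289/57448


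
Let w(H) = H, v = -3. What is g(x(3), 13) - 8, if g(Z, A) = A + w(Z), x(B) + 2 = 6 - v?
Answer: 12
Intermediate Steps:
x(B) = 7 (x(B) = -2 + (6 - 1*(-3)) = -2 + (6 + 3) = -2 + 9 = 7)
g(Z, A) = A + Z
g(x(3), 13) - 8 = (13 + 7) - 8 = 20 - 8 = 12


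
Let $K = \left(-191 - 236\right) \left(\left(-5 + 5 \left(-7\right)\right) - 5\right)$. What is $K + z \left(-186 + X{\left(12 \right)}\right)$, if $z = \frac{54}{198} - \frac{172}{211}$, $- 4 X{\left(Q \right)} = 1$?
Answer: $\frac{179330015}{9284} \approx 19316.0$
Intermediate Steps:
$K = 19215$ ($K = - 427 \left(\left(-5 - 35\right) - 5\right) = - 427 \left(-40 - 5\right) = \left(-427\right) \left(-45\right) = 19215$)
$X{\left(Q \right)} = - \frac{1}{4}$ ($X{\left(Q \right)} = \left(- \frac{1}{4}\right) 1 = - \frac{1}{4}$)
$z = - \frac{1259}{2321}$ ($z = 54 \cdot \frac{1}{198} - \frac{172}{211} = \frac{3}{11} - \frac{172}{211} = - \frac{1259}{2321} \approx -0.54244$)
$K + z \left(-186 + X{\left(12 \right)}\right) = 19215 - \frac{1259 \left(-186 - \frac{1}{4}\right)}{2321} = 19215 - - \frac{937955}{9284} = 19215 + \frac{937955}{9284} = \frac{179330015}{9284}$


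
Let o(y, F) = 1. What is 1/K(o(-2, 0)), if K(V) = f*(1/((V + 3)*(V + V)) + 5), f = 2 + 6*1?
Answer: 1/41 ≈ 0.024390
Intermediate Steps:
f = 8 (f = 2 + 6 = 8)
K(V) = 40 + 4/(V*(3 + V)) (K(V) = 8*(1/((V + 3)*(V + V)) + 5) = 8*(1/((3 + V)*(2*V)) + 5) = 8*(1/(2*V*(3 + V)) + 5) = 8*(5 + 1/(2*V*(3 + V))) = 40 + 4/(V*(3 + V)))
1/K(o(-2, 0)) = 1/(4*(1 + 10*1**2 + 30*1)/(1*(3 + 1))) = 1/(4*1*(1 + 10*1 + 30)/4) = 1/(4*1*(1/4)*(1 + 10 + 30)) = 1/(4*1*(1/4)*41) = 1/41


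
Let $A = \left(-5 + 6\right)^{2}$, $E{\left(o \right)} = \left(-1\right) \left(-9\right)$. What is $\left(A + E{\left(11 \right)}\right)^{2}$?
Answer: $100$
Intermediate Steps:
$E{\left(o \right)} = 9$
$A = 1$ ($A = 1^{2} = 1$)
$\left(A + E{\left(11 \right)}\right)^{2} = \left(1 + 9\right)^{2} = 10^{2} = 100$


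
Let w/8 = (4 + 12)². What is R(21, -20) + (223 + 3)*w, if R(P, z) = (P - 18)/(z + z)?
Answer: 18513917/40 ≈ 4.6285e+5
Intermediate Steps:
w = 2048 (w = 8*(4 + 12)² = 8*16² = 8*256 = 2048)
R(P, z) = (-18 + P)/(2*z) (R(P, z) = (-18 + P)/((2*z)) = (-18 + P)*(1/(2*z)) = (-18 + P)/(2*z))
R(21, -20) + (223 + 3)*w = (½)*(-18 + 21)/(-20) + (223 + 3)*2048 = (½)*(-1/20)*3 + 226*2048 = -3/40 + 462848 = 18513917/40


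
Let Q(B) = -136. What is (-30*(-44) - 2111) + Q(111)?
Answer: -927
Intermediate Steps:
(-30*(-44) - 2111) + Q(111) = (-30*(-44) - 2111) - 136 = (1320 - 2111) - 136 = -791 - 136 = -927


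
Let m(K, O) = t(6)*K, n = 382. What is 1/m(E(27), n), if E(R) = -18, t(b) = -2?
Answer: 1/36 ≈ 0.027778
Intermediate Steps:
m(K, O) = -2*K
1/m(E(27), n) = 1/(-2*(-18)) = 1/36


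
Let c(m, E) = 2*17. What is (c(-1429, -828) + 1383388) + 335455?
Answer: 1718877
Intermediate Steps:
c(m, E) = 34
(c(-1429, -828) + 1383388) + 335455 = (34 + 1383388) + 335455 = 1383422 + 335455 = 1718877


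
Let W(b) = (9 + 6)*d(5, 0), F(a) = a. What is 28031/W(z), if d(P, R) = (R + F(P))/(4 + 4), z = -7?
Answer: 224248/75 ≈ 2990.0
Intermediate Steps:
d(P, R) = P/8 + R/8 (d(P, R) = (R + P)/(4 + 4) = (P + R)/8 = (P + R)*(1/8) = P/8 + R/8)
W(b) = 75/8 (W(b) = (9 + 6)*((1/8)*5 + (1/8)*0) = 15*(5/8 + 0) = 15*(5/8) = 75/8)
28031/W(z) = 28031/(75/8) = 28031*(8/75) = 224248/75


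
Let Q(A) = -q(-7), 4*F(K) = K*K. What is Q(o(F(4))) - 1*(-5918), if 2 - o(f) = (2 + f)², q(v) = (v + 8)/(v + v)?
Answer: 82853/14 ≈ 5918.1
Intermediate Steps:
q(v) = (8 + v)/(2*v) (q(v) = (8 + v)/((2*v)) = (8 + v)*(1/(2*v)) = (8 + v)/(2*v))
F(K) = K²/4 (F(K) = (K*K)/4 = K²/4)
o(f) = 2 - (2 + f)²
Q(A) = 1/14 (Q(A) = -(8 - 7)/(2*(-7)) = -(-1)/(2*7) = -1*(-1/14) = 1/14)
Q(o(F(4))) - 1*(-5918) = 1/14 - 1*(-5918) = 1/14 + 5918 = 82853/14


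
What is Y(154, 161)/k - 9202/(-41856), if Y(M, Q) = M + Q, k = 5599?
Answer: 32353319/117175872 ≈ 0.27611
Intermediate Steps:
Y(154, 161)/k - 9202/(-41856) = (154 + 161)/5599 - 9202/(-41856) = 315*(1/5599) - 9202*(-1/41856) = 315/5599 + 4601/20928 = 32353319/117175872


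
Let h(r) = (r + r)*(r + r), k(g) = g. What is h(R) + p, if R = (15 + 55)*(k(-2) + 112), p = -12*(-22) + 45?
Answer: 237160309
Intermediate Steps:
p = 309 (p = 264 + 45 = 309)
R = 7700 (R = (15 + 55)*(-2 + 112) = 70*110 = 7700)
h(r) = 4*r² (h(r) = (2*r)*(2*r) = 4*r²)
h(R) + p = 4*7700² + 309 = 4*59290000 + 309 = 237160000 + 309 = 237160309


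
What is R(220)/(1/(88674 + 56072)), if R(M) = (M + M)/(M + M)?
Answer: 144746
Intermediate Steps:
R(M) = 1 (R(M) = (2*M)/((2*M)) = (2*M)*(1/(2*M)) = 1)
R(220)/(1/(88674 + 56072)) = 1/1/(88674 + 56072) = 1/1/144746 = 1/(1/144746) = 1*144746 = 144746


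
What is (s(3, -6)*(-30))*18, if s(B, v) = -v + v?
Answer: 0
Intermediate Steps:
s(B, v) = 0
(s(3, -6)*(-30))*18 = (0*(-30))*18 = 0*18 = 0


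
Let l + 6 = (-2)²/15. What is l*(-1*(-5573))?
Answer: -479278/15 ≈ -31952.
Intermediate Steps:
l = -86/15 (l = -6 + (-2)²/15 = -6 + 4*(1/15) = -6 + 4/15 = -86/15 ≈ -5.7333)
l*(-1*(-5573)) = -(-86)*(-5573)/15 = -86/15*5573 = -479278/15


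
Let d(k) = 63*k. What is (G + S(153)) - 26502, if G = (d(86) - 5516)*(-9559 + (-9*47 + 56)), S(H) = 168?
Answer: 946414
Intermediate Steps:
G = 972748 (G = (63*86 - 5516)*(-9559 + (-9*47 + 56)) = (5418 - 5516)*(-9559 + (-423 + 56)) = -98*(-9559 - 367) = -98*(-9926) = 972748)
(G + S(153)) - 26502 = (972748 + 168) - 26502 = 972916 - 26502 = 946414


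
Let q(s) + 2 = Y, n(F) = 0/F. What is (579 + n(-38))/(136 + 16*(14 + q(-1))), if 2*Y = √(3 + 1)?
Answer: 579/344 ≈ 1.6831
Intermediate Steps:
n(F) = 0
Y = 1 (Y = √(3 + 1)/2 = √4/2 = (½)*2 = 1)
q(s) = -1 (q(s) = -2 + 1 = -1)
(579 + n(-38))/(136 + 16*(14 + q(-1))) = (579 + 0)/(136 + 16*(14 - 1)) = 579/(136 + 16*13) = 579/(136 + 208) = 579/344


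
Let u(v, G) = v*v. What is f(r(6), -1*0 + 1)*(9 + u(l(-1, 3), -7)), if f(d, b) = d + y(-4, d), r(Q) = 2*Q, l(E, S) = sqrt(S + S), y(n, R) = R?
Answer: 360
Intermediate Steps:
l(E, S) = sqrt(2)*sqrt(S) (l(E, S) = sqrt(2*S) = sqrt(2)*sqrt(S))
f(d, b) = 2*d (f(d, b) = d + d = 2*d)
u(v, G) = v**2
f(r(6), -1*0 + 1)*(9 + u(l(-1, 3), -7)) = (2*(2*6))*(9 + (sqrt(2)*sqrt(3))**2) = (2*12)*(9 + (sqrt(6))**2) = 24*(9 + 6) = 24*15 = 360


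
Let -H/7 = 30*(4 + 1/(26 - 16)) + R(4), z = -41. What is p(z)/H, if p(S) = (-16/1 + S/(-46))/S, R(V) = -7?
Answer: -695/1531432 ≈ -0.00045382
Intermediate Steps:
p(S) = (-16 - S/46)/S (p(S) = (-16*1 + S*(-1/46))/S = (-16 - S/46)/S)
H = -812 (H = -7*(30*(4 + 1/(26 - 16)) - 7) = -7*(30*(4 + 1/10) - 7) = -7*(30*(4 + ⅒) - 7) = -7*(30*(41/10) - 7) = -7*(123 - 7) = -7*116 = -812)
p(z)/H = ((1/46)*(-736 - 1*(-41))/(-41))/(-812) = ((1/46)*(-1/41)*(-736 + 41))*(-1/812) = ((1/46)*(-1/41)*(-695))*(-1/812) = (695/1886)*(-1/812) = -695/1531432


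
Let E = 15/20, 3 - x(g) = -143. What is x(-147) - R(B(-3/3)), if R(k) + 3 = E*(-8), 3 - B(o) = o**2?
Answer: 155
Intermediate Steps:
x(g) = 146 (x(g) = 3 - 1*(-143) = 3 + 143 = 146)
E = 3/4 (E = 15*(1/20) = 3/4 ≈ 0.75000)
B(o) = 3 - o**2
R(k) = -9 (R(k) = -3 + (3/4)*(-8) = -3 - 6 = -9)
x(-147) - R(B(-3/3)) = 146 - 1*(-9) = 146 + 9 = 155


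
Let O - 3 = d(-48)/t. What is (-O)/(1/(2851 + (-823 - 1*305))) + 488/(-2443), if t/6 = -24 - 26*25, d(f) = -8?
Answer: -12775685483/2469873 ≈ -5172.6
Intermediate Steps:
t = -4044 (t = 6*(-24 - 26*25) = 6*(-24 - 650) = 6*(-674) = -4044)
O = 3035/1011 (O = 3 - 8/(-4044) = 3 - 8*(-1/4044) = 3 + 2/1011 = 3035/1011 ≈ 3.0020)
(-O)/(1/(2851 + (-823 - 1*305))) + 488/(-2443) = (-1*3035/1011)/(1/(2851 + (-823 - 1*305))) + 488/(-2443) = -3035/(1011*(1/(2851 + (-823 - 305)))) + 488*(-1/2443) = -3035/(1011*(1/(2851 - 1128))) - 488/2443 = -3035/(1011*(1/1723)) - 488/2443 = -3035/(1011*1/1723) - 488/2443 = -3035/1011*1723 - 488/2443 = -5229305/1011 - 488/2443 = -12775685483/2469873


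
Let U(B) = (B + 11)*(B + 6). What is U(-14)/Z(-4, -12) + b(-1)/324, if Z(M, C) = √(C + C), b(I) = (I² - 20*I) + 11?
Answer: 8/81 - 2*I*√6 ≈ 0.098765 - 4.899*I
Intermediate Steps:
U(B) = (6 + B)*(11 + B) (U(B) = (11 + B)*(6 + B) = (6 + B)*(11 + B))
b(I) = 11 + I² - 20*I
Z(M, C) = √2*√C (Z(M, C) = √(2*C) = √2*√C)
U(-14)/Z(-4, -12) + b(-1)/324 = (66 + (-14)² + 17*(-14))/((√2*√(-12))) + (11 + (-1)² - 20*(-1))/324 = (66 + 196 - 238)/((√2*(2*I*√3))) + (11 + 1 + 20)*(1/324) = 24/((2*I*√6)) + 32*(1/324) = 24*(-I*√6/12) + 8/81 = -2*I*√6 + 8/81 = 8/81 - 2*I*√6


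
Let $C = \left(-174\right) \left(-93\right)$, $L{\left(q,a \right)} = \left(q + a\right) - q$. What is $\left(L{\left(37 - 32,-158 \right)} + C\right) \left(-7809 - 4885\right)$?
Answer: $-203408656$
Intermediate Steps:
$L{\left(q,a \right)} = a$ ($L{\left(q,a \right)} = \left(a + q\right) - q = a$)
$C = 16182$
$\left(L{\left(37 - 32,-158 \right)} + C\right) \left(-7809 - 4885\right) = \left(-158 + 16182\right) \left(-7809 - 4885\right) = 16024 \left(-12694\right) = -203408656$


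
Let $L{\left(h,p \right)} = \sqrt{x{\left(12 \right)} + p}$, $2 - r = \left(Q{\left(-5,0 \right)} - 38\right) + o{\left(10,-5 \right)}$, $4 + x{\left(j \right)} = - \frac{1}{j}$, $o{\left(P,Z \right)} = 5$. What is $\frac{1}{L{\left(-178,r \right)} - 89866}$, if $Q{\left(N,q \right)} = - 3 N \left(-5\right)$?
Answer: $- \frac{1078392}{96910774201} - \frac{2 \sqrt{3813}}{96910774201} \approx -1.1129 \cdot 10^{-5}$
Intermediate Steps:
$Q{\left(N,q \right)} = 15 N$
$x{\left(j \right)} = -4 - \frac{1}{j}$
$r = 110$ ($r = 2 - \left(\left(15 \left(-5\right) - 38\right) + 5\right) = 2 - \left(\left(-75 - 38\right) + 5\right) = 2 - \left(-113 + 5\right) = 2 - -108 = 2 + 108 = 110$)
$L{\left(h,p \right)} = \sqrt{- \frac{49}{12} + p}$ ($L{\left(h,p \right)} = \sqrt{\left(-4 - \frac{1}{12}\right) + p} = \sqrt{- \frac{49}{12} + p}$)
$\frac{1}{L{\left(-178,r \right)} - 89866} = \frac{1}{\frac{\sqrt{-147 + 36 \cdot 110}}{6} - 89866} = \frac{1}{\frac{\sqrt{-147 + 3960}}{6} - 89866} = \frac{1}{\frac{\sqrt{3813}}{6} - 89866} = \frac{1}{-89866 + \frac{\sqrt{3813}}{6}}$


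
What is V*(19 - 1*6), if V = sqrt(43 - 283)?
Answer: 52*I*sqrt(15) ≈ 201.4*I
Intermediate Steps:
V = 4*I*sqrt(15) (V = sqrt(-240) = 4*I*sqrt(15) ≈ 15.492*I)
V*(19 - 1*6) = (4*I*sqrt(15))*(19 - 1*6) = (4*I*sqrt(15))*(19 - 6) = (4*I*sqrt(15))*13 = 52*I*sqrt(15)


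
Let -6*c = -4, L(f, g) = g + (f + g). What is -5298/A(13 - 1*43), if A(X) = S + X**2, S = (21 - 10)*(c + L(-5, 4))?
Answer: -15894/2821 ≈ -5.6342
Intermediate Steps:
L(f, g) = f + 2*g
c = 2/3 (c = -1/6*(-4) = 2/3 ≈ 0.66667)
S = 121/3 (S = (21 - 10)*(2/3 + (-5 + 2*4)) = 11*(2/3 + (-5 + 8)) = 11*(2/3 + 3) = 11*(11/3) = 121/3 ≈ 40.333)
A(X) = 121/3 + X**2
-5298/A(13 - 1*43) = -5298/(121/3 + (13 - 1*43)**2) = -5298/(121/3 + (13 - 43)**2) = -5298/(121/3 + (-30)**2) = -5298/(121/3 + 900) = -5298/2821/3 = -5298*3/2821 = -15894/2821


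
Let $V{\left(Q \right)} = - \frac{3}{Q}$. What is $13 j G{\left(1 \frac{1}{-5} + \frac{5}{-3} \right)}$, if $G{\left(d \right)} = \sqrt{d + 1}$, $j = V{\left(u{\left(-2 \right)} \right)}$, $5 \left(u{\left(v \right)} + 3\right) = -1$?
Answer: $\frac{13 i \sqrt{195}}{16} \approx 11.346 i$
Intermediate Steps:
$u{\left(v \right)} = - \frac{16}{5}$ ($u{\left(v \right)} = -3 + \frac{1}{5} \left(-1\right) = -3 - \frac{1}{5} = - \frac{16}{5}$)
$j = \frac{15}{16}$ ($j = - \frac{3}{- \frac{16}{5}} = \left(-3\right) \left(- \frac{5}{16}\right) = \frac{15}{16} \approx 0.9375$)
$G{\left(d \right)} = \sqrt{1 + d}$
$13 j G{\left(1 \frac{1}{-5} + \frac{5}{-3} \right)} = 13 \cdot \frac{15}{16} \sqrt{1 + \left(1 \frac{1}{-5} + \frac{5}{-3}\right)} = \frac{195 \sqrt{1 + \left(1 \left(- \frac{1}{5}\right) + 5 \left(- \frac{1}{3}\right)\right)}}{16} = \frac{195 \sqrt{1 - \frac{28}{15}}}{16} = \frac{195 \sqrt{- \frac{13}{15}}}{16} = \frac{195 \frac{i \sqrt{195}}{15}}{16} = \frac{13 i \sqrt{195}}{16}$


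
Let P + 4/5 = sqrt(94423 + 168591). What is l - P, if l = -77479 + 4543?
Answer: -364676/5 - sqrt(263014) ≈ -73448.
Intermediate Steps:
l = -72936
P = -4/5 + sqrt(263014) (P = -4/5 + sqrt(94423 + 168591) = -4/5 + sqrt(263014) ≈ 512.05)
l - P = -72936 - (-4/5 + sqrt(263014)) = -72936 + (4/5 - sqrt(263014)) = -364676/5 - sqrt(263014)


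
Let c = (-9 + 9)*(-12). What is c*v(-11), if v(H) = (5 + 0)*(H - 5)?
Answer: 0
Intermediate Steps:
c = 0 (c = 0*(-12) = 0)
v(H) = -25 + 5*H (v(H) = 5*(-5 + H) = -25 + 5*H)
c*v(-11) = 0*(-25 + 5*(-11)) = 0*(-25 - 55) = 0*(-80) = 0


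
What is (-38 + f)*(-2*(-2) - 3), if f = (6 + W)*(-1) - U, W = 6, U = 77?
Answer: -127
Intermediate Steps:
f = -89 (f = (6 + 6)*(-1) - 1*77 = 12*(-1) - 77 = -12 - 77 = -89)
(-38 + f)*(-2*(-2) - 3) = (-38 - 89)*(-2*(-2) - 3) = -127*(4 - 3) = -127*1 = -127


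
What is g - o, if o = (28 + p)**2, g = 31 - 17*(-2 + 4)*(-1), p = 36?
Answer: -4031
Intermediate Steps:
g = 65 (g = 31 - 34*(-1) = 31 - 17*(-2) = 31 + 34 = 65)
o = 4096 (o = (28 + 36)**2 = 64**2 = 4096)
g - o = 65 - 1*4096 = 65 - 4096 = -4031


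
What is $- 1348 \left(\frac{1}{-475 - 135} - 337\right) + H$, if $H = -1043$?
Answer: $\frac{138236739}{305} \approx 4.5324 \cdot 10^{5}$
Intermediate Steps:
$- 1348 \left(\frac{1}{-475 - 135} - 337\right) + H = - 1348 \left(\frac{1}{-475 - 135} - 337\right) - 1043 = - 1348 \left(\frac{1}{-610} - 337\right) - 1043 = - 1348 \left(- \frac{1}{610} - 337\right) - 1043 = \left(-1348\right) \left(- \frac{205571}{610}\right) - 1043 = \frac{138554854}{305} - 1043 = \frac{138236739}{305}$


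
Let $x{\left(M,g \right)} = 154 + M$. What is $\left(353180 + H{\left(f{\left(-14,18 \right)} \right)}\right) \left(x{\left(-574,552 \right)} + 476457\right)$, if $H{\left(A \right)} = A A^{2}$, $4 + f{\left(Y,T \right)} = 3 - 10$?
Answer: $167493142413$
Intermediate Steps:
$f{\left(Y,T \right)} = -11$ ($f{\left(Y,T \right)} = -4 + \left(3 - 10\right) = -4 - 7 = -11$)
$H{\left(A \right)} = A^{3}$
$\left(353180 + H{\left(f{\left(-14,18 \right)} \right)}\right) \left(x{\left(-574,552 \right)} + 476457\right) = \left(353180 + \left(-11\right)^{3}\right) \left(\left(154 - 574\right) + 476457\right) = \left(353180 - 1331\right) \left(-420 + 476457\right) = 351849 \cdot 476037 = 167493142413$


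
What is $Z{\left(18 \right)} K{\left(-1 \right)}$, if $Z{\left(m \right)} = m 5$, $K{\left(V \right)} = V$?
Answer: $-90$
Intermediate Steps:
$Z{\left(m \right)} = 5 m$
$Z{\left(18 \right)} K{\left(-1 \right)} = 5 \cdot 18 \left(-1\right) = 90 \left(-1\right) = -90$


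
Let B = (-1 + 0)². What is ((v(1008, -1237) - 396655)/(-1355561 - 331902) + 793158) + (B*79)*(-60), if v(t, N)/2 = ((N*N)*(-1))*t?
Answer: 1333511420893/1687463 ≈ 7.9025e+5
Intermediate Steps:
v(t, N) = -2*t*N² (v(t, N) = 2*(((N*N)*(-1))*t) = 2*((N²*(-1))*t) = 2*((-N²)*t) = 2*(-t*N²) = -2*t*N²)
B = 1 (B = (-1)² = 1)
((v(1008, -1237) - 396655)/(-1355561 - 331902) + 793158) + (B*79)*(-60) = ((-2*1008*(-1237)² - 396655)/(-1355561 - 331902) + 793158) + (1*79)*(-60) = ((-2*1008*1530169 - 396655)/(-1687463) + 793158) + 79*(-60) = ((-3084820704 - 396655)*(-1/1687463) + 793158) - 4740 = (-3085217359*(-1/1687463) + 793158) - 4740 = (3085217359/1687463 + 793158) - 4740 = 1341509995513/1687463 - 4740 = 1333511420893/1687463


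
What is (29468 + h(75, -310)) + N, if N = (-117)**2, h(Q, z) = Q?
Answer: 43232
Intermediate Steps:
N = 13689
(29468 + h(75, -310)) + N = (29468 + 75) + 13689 = 29543 + 13689 = 43232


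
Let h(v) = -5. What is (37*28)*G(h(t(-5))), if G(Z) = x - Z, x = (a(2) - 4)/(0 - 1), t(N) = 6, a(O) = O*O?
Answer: 5180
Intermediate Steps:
a(O) = O²
x = 0 (x = (2² - 4)/(0 - 1) = (4 - 4)/(-1) = 0*(-1) = 0)
G(Z) = -Z (G(Z) = 0 - Z = -Z)
(37*28)*G(h(t(-5))) = (37*28)*(-1*(-5)) = 1036*5 = 5180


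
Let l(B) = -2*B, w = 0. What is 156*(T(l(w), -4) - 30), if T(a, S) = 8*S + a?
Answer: -9672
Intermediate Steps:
T(a, S) = a + 8*S
156*(T(l(w), -4) - 30) = 156*((-2*0 + 8*(-4)) - 30) = 156*((0 - 32) - 30) = 156*(-32 - 30) = 156*(-62) = -9672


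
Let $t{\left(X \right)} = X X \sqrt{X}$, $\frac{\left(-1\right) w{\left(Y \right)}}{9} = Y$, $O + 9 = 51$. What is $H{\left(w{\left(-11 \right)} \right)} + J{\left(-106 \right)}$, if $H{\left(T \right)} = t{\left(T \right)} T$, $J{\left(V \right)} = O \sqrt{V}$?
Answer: $2910897 \sqrt{11} + 42 i \sqrt{106} \approx 9.6544 \cdot 10^{6} + 432.42 i$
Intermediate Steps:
$O = 42$ ($O = -9 + 51 = 42$)
$w{\left(Y \right)} = - 9 Y$
$J{\left(V \right)} = 42 \sqrt{V}$
$t{\left(X \right)} = X^{\frac{5}{2}}$ ($t{\left(X \right)} = X^{2} \sqrt{X} = X^{\frac{5}{2}}$)
$H{\left(T \right)} = T^{\frac{7}{2}}$ ($H{\left(T \right)} = T^{\frac{5}{2}} T = T^{\frac{7}{2}}$)
$H{\left(w{\left(-11 \right)} \right)} + J{\left(-106 \right)} = \left(\left(-9\right) \left(-11\right)\right)^{\frac{7}{2}} + 42 \sqrt{-106} = 99^{\frac{7}{2}} + 42 i \sqrt{106} = 2910897 \sqrt{11} + 42 i \sqrt{106}$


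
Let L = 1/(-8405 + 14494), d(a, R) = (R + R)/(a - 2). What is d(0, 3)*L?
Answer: -3/6089 ≈ -0.00049269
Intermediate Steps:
d(a, R) = 2*R/(-2 + a) (d(a, R) = (2*R)/(-2 + a) = 2*R/(-2 + a))
L = 1/6089 ≈ 0.00016423
d(0, 3)*L = (2*3/(-2 + 0))*(1/6089) = (2*3/(-2))*(1/6089) = (2*3*(-½))*(1/6089) = -3*1/6089 = -3/6089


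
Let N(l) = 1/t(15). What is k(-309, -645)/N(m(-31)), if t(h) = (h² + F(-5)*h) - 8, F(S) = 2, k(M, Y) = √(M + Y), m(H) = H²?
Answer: 741*I*√106 ≈ 7629.1*I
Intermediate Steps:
t(h) = -8 + h² + 2*h (t(h) = (h² + 2*h) - 8 = -8 + h² + 2*h)
N(l) = 1/247 (N(l) = 1/(-8 + 15² + 2*15) = 1/(-8 + 225 + 30) = 1/247)
k(-309, -645)/N(m(-31)) = √(-309 - 645)/(1/247) = √(-954)*247 = (3*I*√106)*247 = 741*I*√106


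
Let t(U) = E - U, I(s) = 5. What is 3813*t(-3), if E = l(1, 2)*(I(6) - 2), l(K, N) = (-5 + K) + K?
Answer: -22878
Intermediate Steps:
l(K, N) = -5 + 2*K
E = -9 (E = (-5 + 2*1)*(5 - 2) = (-5 + 2)*3 = -3*3 = -9)
t(U) = -9 - U
3813*t(-3) = 3813*(-9 - 1*(-3)) = 3813*(-9 + 3) = 3813*(-6) = -22878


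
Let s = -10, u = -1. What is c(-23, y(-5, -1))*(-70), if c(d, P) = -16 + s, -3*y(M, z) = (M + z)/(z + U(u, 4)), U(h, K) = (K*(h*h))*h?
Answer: 1820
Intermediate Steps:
U(h, K) = K*h**3 (U(h, K) = (K*h**2)*h = K*h**3)
y(M, z) = -(M + z)/(3*(-4 + z)) (y(M, z) = -(M + z)/(3*(z + 4*(-1)**3)) = -(M + z)/(3*(z + 4*(-1))) = -(M + z)/(3*(z - 4)) = -(M + z)/(3*(-4 + z)))
c(d, P) = -26 (c(d, P) = -16 - 10 = -26)
c(-23, y(-5, -1))*(-70) = -26*(-70) = 1820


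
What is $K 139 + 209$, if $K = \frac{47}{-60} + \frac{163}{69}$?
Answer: $\frac{591301}{1380} \approx 428.48$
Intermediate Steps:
$K = \frac{2179}{1380}$ ($K = 47 \left(- \frac{1}{60}\right) + 163 \cdot \frac{1}{69} = - \frac{47}{60} + \frac{163}{69} = \frac{2179}{1380} \approx 1.579$)
$K 139 + 209 = \frac{2179}{1380} \cdot 139 + 209 = \frac{302881}{1380} + 209 = \frac{591301}{1380}$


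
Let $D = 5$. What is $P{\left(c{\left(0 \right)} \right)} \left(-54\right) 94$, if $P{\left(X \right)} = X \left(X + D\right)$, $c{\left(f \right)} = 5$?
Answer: $-253800$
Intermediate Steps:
$P{\left(X \right)} = X \left(5 + X\right)$ ($P{\left(X \right)} = X \left(X + 5\right) = X \left(5 + X\right)$)
$P{\left(c{\left(0 \right)} \right)} \left(-54\right) 94 = 5 \left(5 + 5\right) \left(-54\right) 94 = 5 \cdot 10 \left(-54\right) 94 = 50 \left(-54\right) 94 = \left(-2700\right) 94 = -253800$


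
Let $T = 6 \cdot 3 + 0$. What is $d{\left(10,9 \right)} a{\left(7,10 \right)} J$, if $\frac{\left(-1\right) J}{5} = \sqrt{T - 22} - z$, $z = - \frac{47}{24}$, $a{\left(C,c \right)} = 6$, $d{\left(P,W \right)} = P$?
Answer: $- \frac{1175}{2} - 600 i \approx -587.5 - 600.0 i$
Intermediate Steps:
$T = 18$ ($T = 18 + 0 = 18$)
$z = - \frac{47}{24}$ ($z = \left(-47\right) \frac{1}{24} = - \frac{47}{24} \approx -1.9583$)
$J = - \frac{235}{24} - 10 i$ ($J = - 5 \left(\sqrt{18 - 22} - - \frac{47}{24}\right) = - 5 \left(\sqrt{-4} + \frac{47}{24}\right) = - 5 \left(2 i + \frac{47}{24}\right) = - 5 \left(\frac{47}{24} + 2 i\right) = - \frac{235}{24} - 10 i \approx -9.7917 - 10.0 i$)
$d{\left(10,9 \right)} a{\left(7,10 \right)} J = 10 \cdot 6 \left(- \frac{235}{24} - 10 i\right) = 60 \left(- \frac{235}{24} - 10 i\right) = - \frac{1175}{2} - 600 i$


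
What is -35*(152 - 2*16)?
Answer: -4200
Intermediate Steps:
-35*(152 - 2*16) = -35*(152 - 32) = -35*120 = -4200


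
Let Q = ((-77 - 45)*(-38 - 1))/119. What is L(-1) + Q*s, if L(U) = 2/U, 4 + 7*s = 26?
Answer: 103010/833 ≈ 123.66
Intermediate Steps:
s = 22/7 (s = -4/7 + (1/7)*26 = -4/7 + 26/7 = 22/7 ≈ 3.1429)
Q = 4758/119 (Q = -122*(-39)*(1/119) = 4758*(1/119) = 4758/119 ≈ 39.983)
L(-1) + Q*s = 2/(-1) + (4758/119)*(22/7) = 2*(-1) + 104676/833 = -2 + 104676/833 = 103010/833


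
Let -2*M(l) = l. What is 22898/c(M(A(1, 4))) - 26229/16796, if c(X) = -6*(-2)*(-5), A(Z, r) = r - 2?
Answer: -96542137/251940 ≈ -383.19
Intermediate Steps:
A(Z, r) = -2 + r
M(l) = -l/2
c(X) = -60 (c(X) = 12*(-5) = -60)
22898/c(M(A(1, 4))) - 26229/16796 = 22898/(-60) - 26229/16796 = 22898*(-1/60) - 26229*1/16796 = -11449/30 - 26229/16796 = -96542137/251940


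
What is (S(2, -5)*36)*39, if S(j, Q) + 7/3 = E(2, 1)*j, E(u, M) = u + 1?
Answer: 5148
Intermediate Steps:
E(u, M) = 1 + u
S(j, Q) = -7/3 + 3*j (S(j, Q) = -7/3 + (1 + 2)*j = -7/3 + 3*j)
(S(2, -5)*36)*39 = ((-7/3 + 3*2)*36)*39 = ((-7/3 + 6)*36)*39 = ((11/3)*36)*39 = 132*39 = 5148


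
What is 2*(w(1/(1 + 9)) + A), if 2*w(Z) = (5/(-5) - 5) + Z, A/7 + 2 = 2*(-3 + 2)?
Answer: -619/10 ≈ -61.900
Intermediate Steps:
A = -28 (A = -14 + 7*(2*(-3 + 2)) = -14 + 7*(2*(-1)) = -14 + 7*(-2) = -14 - 14 = -28)
w(Z) = -3 + Z/2 (w(Z) = ((5/(-5) - 5) + Z)/2 = ((5*(-1/5) - 5) + Z)/2 = ((-1 - 5) + Z)/2 = (-6 + Z)/2 = -3 + Z/2)
2*(w(1/(1 + 9)) + A) = 2*((-3 + 1/(2*(1 + 9))) - 28) = 2*((-3 + (1/2)/10) - 28) = 2*((-3 + (1/2)*(1/10)) - 28) = 2*((-3 + 1/20) - 28) = 2*(-59/20 - 28) = 2*(-619/20) = -619/10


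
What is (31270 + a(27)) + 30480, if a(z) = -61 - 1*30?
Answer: 61659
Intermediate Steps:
a(z) = -91 (a(z) = -61 - 30 = -91)
(31270 + a(27)) + 30480 = (31270 - 91) + 30480 = 31179 + 30480 = 61659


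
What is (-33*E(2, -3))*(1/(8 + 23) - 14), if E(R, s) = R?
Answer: 28578/31 ≈ 921.87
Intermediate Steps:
(-33*E(2, -3))*(1/(8 + 23) - 14) = (-33*2)*(1/(8 + 23) - 14) = -66*(1/31 - 14) = -66*(-433/31) = 28578/31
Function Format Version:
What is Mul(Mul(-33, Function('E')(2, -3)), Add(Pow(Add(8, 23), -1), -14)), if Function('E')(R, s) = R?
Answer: Rational(28578, 31) ≈ 921.87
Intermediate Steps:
Mul(Mul(-33, Function('E')(2, -3)), Add(Pow(Add(8, 23), -1), -14)) = Mul(Mul(-33, 2), Add(Pow(Add(8, 23), -1), -14)) = Mul(-66, Add(Pow(31, -1), -14)) = Mul(-66, Add(Rational(1, 31), -14)) = Mul(-66, Rational(-433, 31)) = Rational(28578, 31)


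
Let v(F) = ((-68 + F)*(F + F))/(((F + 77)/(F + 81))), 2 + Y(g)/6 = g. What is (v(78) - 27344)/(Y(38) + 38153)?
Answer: -798056/1189439 ≈ -0.67095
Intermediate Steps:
Y(g) = -12 + 6*g
v(F) = 2*F*(-68 + F)*(81 + F)/(77 + F) (v(F) = ((-68 + F)*(2*F))/(((77 + F)/(81 + F))) = (2*F*(-68 + F))/(((77 + F)/(81 + F))) = (2*F*(-68 + F))*((81 + F)/(77 + F)) = 2*F*(-68 + F)*(81 + F)/(77 + F))
(v(78) - 27344)/(Y(38) + 38153) = (2*78*(-5508 + 78² + 13*78)/(77 + 78) - 27344)/((-12 + 6*38) + 38153) = (2*78*(-5508 + 6084 + 1014)/155 - 27344)/((-12 + 228) + 38153) = (2*78*(1/155)*1590 - 27344)/(216 + 38153) = (49608/31 - 27344)/38369 = -798056/31*1/38369 = -798056/1189439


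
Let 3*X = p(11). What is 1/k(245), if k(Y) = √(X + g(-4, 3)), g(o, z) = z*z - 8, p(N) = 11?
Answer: √42/14 ≈ 0.46291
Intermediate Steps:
g(o, z) = -8 + z² (g(o, z) = z² - 8 = -8 + z²)
X = 11/3 (X = (⅓)*11 = 11/3 ≈ 3.6667)
k(Y) = √42/3 (k(Y) = √(11/3 + (-8 + 3²)) = √(11/3 + (-8 + 9)) = √(11/3 + 1) = √(14/3) = √42/3)
1/k(245) = 1/(√42/3) = √42/14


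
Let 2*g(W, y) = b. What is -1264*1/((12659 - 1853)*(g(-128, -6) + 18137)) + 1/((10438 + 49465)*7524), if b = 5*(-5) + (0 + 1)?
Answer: -94916966443/14712588483367500 ≈ -6.4514e-6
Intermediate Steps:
b = -24 (b = -25 + 1 = -24)
g(W, y) = -12 (g(W, y) = (1/2)*(-24) = -12)
-1264*1/((12659 - 1853)*(g(-128, -6) + 18137)) + 1/((10438 + 49465)*7524) = -1264*1/((-12 + 18137)*(12659 - 1853)) + 1/((10438 + 49465)*7524) = -1264/(10806*18125) + (1/7524)/59903 = -1264/195858750 + (1/59903)*(1/7524) = -1264*1/195858750 + 1/450710172 = -632/97929375 + 1/450710172 = -94916966443/14712588483367500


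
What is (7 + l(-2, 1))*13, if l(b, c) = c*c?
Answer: 104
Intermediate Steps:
l(b, c) = c²
(7 + l(-2, 1))*13 = (7 + 1²)*13 = (7 + 1)*13 = 8*13 = 104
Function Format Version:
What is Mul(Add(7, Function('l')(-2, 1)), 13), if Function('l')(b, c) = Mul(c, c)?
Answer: 104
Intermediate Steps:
Function('l')(b, c) = Pow(c, 2)
Mul(Add(7, Function('l')(-2, 1)), 13) = Mul(Add(7, Pow(1, 2)), 13) = Mul(Add(7, 1), 13) = Mul(8, 13) = 104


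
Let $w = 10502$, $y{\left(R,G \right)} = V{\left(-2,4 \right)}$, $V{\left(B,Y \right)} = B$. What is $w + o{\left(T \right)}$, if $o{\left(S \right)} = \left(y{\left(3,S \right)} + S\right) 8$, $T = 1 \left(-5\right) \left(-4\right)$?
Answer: $10646$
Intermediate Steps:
$y{\left(R,G \right)} = -2$
$T = 20$ ($T = \left(-5\right) \left(-4\right) = 20$)
$o{\left(S \right)} = -16 + 8 S$ ($o{\left(S \right)} = \left(-2 + S\right) 8 = -16 + 8 S$)
$w + o{\left(T \right)} = 10502 + \left(-16 + 8 \cdot 20\right) = 10502 + \left(-16 + 160\right) = 10502 + 144 = 10646$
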